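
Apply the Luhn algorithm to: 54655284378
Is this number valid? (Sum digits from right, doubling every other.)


Luhn sum = 61
61 mod 10 = 1

Invalid (Luhn sum mod 10 = 1)


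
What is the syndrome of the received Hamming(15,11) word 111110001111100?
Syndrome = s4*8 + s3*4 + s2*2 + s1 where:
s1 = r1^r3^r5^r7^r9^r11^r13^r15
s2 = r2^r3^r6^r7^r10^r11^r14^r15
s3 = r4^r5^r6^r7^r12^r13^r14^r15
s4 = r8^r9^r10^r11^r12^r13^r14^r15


s1=0, s2=0, s3=0, s4=1

Syndrome = 8 (error at position 8)


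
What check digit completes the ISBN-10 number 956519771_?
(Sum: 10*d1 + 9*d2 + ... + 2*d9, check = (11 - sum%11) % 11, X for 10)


Weighted sum: 320
320 mod 11 = 1

Check digit: X


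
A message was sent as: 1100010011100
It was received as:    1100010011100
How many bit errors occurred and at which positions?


XOR: 0000000000000

0 errors (received matches sent)


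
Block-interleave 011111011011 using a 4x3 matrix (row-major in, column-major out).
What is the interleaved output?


Matrix:
  011
  111
  011
  011
Read columns: 010011111111

010011111111


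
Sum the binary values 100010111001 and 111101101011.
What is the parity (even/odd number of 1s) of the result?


100010111001 = 2233
111101101011 = 3947
Sum = 6180 = 1100000100100
1s count = 4

even parity (4 ones in 1100000100100)


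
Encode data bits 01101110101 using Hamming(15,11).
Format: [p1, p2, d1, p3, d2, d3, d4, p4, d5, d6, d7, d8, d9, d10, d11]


Parity bits: p1=1, p2=0, p3=0, p4=1

100011011110101


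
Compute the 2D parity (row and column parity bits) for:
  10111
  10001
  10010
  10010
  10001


Row parities: 00000
Column parities: 10111

Row P: 00000, Col P: 10111, Corner: 0


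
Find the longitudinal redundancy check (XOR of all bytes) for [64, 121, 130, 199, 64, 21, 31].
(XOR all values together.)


XOR chain: 64 ^ 121 ^ 130 ^ 199 ^ 64 ^ 21 ^ 31 = 54

54


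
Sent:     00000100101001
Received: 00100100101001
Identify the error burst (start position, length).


XOR: 00100000000000

Burst at position 2, length 1


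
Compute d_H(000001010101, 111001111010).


XOR: 111000101111
Count of 1s: 8

8


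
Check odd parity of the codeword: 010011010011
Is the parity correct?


Number of 1s: 6

No, parity error (6 ones)


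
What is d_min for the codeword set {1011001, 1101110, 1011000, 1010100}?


Comparing all pairs, minimum distance: 1
Can detect 0 errors, correct 0 errors

1


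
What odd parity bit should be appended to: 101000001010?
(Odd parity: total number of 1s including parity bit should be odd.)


Number of 1s in data: 4
Parity bit: 1

1


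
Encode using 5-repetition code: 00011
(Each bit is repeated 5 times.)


Each bit -> 5 copies

0000000000000001111111111


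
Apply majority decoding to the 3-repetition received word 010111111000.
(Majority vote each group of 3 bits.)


Groups: 010, 111, 111, 000
Majority votes: 0110

0110


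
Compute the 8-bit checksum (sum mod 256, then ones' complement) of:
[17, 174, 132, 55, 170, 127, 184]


Sum = 859 mod 256 = 91
Complement = 164

164


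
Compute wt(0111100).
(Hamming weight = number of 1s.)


Counting 1s in 0111100

4


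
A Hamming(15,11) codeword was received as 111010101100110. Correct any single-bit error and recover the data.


Syndrome = 2: error at position 2

Data: 11011100110 (corrected bit 2)


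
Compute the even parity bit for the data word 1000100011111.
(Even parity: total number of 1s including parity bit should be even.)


Number of 1s in data: 7
Parity bit: 1

1


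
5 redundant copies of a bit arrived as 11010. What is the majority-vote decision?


Ones: 3 out of 5
Threshold: 3

1 (3/5 voted 1)


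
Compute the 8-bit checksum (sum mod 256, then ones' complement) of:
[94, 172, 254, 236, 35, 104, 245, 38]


Sum = 1178 mod 256 = 154
Complement = 101

101


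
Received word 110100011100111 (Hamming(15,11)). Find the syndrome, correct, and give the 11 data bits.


Syndrome = 0: no error detected

Data: 00001100111 (no errors)


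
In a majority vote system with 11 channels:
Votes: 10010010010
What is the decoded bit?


Ones: 4 out of 11
Threshold: 6

0 (4/11 voted 1)


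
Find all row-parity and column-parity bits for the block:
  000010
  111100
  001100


Row parities: 100
Column parities: 110010

Row P: 100, Col P: 110010, Corner: 1


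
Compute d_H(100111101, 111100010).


XOR: 011011111
Count of 1s: 7

7


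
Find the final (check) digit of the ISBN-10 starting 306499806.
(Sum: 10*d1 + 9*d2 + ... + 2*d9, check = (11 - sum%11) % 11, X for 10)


Weighted sum: 249
249 mod 11 = 7

Check digit: 4


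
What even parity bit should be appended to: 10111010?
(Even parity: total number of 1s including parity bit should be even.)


Number of 1s in data: 5
Parity bit: 1

1


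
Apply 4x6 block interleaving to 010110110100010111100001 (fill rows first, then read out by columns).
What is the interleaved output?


Matrix:
  010110
  110100
  010111
  100001
Read columns: 010111100000111010100011

010111100000111010100011


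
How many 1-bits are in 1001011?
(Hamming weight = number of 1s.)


Counting 1s in 1001011

4


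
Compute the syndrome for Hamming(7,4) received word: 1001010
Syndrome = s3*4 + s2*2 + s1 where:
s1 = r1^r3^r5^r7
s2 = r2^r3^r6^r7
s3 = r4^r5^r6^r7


s1=1, s2=1, s3=0

Syndrome = 3 (error at position 3)


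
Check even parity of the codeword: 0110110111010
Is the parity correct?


Number of 1s: 8

Yes, parity is correct (8 ones)


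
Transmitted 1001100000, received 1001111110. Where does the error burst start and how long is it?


XOR: 0000011110

Burst at position 5, length 4


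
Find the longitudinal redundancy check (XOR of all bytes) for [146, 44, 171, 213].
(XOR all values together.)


XOR chain: 146 ^ 44 ^ 171 ^ 213 = 192

192


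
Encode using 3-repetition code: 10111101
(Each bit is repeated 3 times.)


Each bit -> 3 copies

111000111111111111000111


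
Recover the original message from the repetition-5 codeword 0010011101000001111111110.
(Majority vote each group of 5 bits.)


Groups: 00100, 11101, 00000, 11111, 11110
Majority votes: 01011

01011


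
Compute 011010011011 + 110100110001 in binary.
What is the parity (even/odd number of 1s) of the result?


011010011011 = 1691
110100110001 = 3377
Sum = 5068 = 1001111001100
1s count = 7

odd parity (7 ones in 1001111001100)


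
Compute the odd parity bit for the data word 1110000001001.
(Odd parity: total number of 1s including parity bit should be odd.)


Number of 1s in data: 5
Parity bit: 0

0


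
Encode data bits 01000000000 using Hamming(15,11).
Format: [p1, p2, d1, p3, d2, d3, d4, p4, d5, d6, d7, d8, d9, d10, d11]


Parity bits: p1=1, p2=0, p3=1, p4=0

100110000000000


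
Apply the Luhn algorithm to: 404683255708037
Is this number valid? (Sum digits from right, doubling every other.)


Luhn sum = 58
58 mod 10 = 8

Invalid (Luhn sum mod 10 = 8)


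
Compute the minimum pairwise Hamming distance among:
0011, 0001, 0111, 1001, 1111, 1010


Comparing all pairs, minimum distance: 1
Can detect 0 errors, correct 0 errors

1


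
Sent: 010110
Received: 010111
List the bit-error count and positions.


XOR: 000001

1 error(s) at position(s): 5


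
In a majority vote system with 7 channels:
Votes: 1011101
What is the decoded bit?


Ones: 5 out of 7
Threshold: 4

1 (5/7 voted 1)


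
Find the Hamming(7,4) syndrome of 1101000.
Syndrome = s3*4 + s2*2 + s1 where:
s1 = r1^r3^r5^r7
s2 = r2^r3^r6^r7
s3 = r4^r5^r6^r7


s1=1, s2=1, s3=1

Syndrome = 7 (error at position 7)


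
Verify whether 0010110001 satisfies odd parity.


Number of 1s: 4

No, parity error (4 ones)


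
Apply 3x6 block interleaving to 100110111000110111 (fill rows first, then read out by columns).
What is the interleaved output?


Matrix:
  100110
  111000
  110111
Read columns: 111011010101101001

111011010101101001


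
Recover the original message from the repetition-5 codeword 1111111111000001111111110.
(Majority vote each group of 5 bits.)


Groups: 11111, 11111, 00000, 11111, 11110
Majority votes: 11011

11011


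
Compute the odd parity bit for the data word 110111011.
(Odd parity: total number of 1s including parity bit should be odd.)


Number of 1s in data: 7
Parity bit: 0

0


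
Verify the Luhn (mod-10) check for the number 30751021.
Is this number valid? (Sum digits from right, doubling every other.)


Luhn sum = 23
23 mod 10 = 3

Invalid (Luhn sum mod 10 = 3)


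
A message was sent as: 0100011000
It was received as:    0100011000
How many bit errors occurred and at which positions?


XOR: 0000000000

0 errors (received matches sent)


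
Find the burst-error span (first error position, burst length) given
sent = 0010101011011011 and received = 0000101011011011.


XOR: 0010000000000000

Burst at position 2, length 1


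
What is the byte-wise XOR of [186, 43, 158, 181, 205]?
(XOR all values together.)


XOR chain: 186 ^ 43 ^ 158 ^ 181 ^ 205 = 119

119


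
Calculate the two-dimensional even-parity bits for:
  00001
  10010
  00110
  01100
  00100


Row parities: 10001
Column parities: 11101

Row P: 10001, Col P: 11101, Corner: 0


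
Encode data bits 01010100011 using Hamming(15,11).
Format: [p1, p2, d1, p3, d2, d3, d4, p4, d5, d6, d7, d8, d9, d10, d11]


Parity bits: p1=1, p2=0, p3=0, p4=1

100010110100011


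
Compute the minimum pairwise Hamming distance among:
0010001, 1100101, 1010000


Comparing all pairs, minimum distance: 2
Can detect 1 errors, correct 0 errors

2


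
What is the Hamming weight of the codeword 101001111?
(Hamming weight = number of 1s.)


Counting 1s in 101001111

6


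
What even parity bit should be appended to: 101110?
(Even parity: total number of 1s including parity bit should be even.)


Number of 1s in data: 4
Parity bit: 0

0


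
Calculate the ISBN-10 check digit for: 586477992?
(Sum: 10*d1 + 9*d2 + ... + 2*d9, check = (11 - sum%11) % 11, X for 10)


Weighted sum: 342
342 mod 11 = 1

Check digit: X


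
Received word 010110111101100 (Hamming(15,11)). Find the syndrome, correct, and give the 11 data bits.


Syndrome = 14: error at position 14

Data: 01011101110 (corrected bit 14)


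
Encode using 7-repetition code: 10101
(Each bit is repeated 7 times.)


Each bit -> 7 copies

11111110000000111111100000001111111


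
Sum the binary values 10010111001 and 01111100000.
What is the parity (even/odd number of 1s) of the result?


10010111001 = 1209
01111100000 = 992
Sum = 2201 = 100010011001
1s count = 5

odd parity (5 ones in 100010011001)


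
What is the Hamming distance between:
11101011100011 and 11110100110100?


XOR: 00011111010111
Count of 1s: 9

9


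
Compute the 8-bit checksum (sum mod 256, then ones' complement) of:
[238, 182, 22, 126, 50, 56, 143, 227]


Sum = 1044 mod 256 = 20
Complement = 235

235


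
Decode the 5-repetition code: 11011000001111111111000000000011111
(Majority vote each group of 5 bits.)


Groups: 11011, 00000, 11111, 11111, 00000, 00000, 11111
Majority votes: 1011001

1011001


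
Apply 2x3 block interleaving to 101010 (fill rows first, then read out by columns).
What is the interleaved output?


Matrix:
  101
  010
Read columns: 100110

100110


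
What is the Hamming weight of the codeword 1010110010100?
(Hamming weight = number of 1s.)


Counting 1s in 1010110010100

6


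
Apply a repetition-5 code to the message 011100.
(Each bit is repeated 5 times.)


Each bit -> 5 copies

000001111111111111110000000000


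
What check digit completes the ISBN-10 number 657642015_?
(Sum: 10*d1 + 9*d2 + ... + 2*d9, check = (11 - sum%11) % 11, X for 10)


Weighted sum: 250
250 mod 11 = 8

Check digit: 3


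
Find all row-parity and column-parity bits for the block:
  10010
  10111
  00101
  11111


Row parities: 0001
Column parities: 11111

Row P: 0001, Col P: 11111, Corner: 1


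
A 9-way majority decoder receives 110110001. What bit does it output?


Ones: 5 out of 9
Threshold: 5

1 (5/9 voted 1)


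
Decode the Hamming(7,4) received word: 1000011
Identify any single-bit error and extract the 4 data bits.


Syndrome = 0: no error detected

Data: 0011 (no errors)


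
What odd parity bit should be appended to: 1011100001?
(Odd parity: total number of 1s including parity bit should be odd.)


Number of 1s in data: 5
Parity bit: 0

0


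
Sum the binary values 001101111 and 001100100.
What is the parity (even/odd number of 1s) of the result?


001101111 = 111
001100100 = 100
Sum = 211 = 11010011
1s count = 5

odd parity (5 ones in 11010011)


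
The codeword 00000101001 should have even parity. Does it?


Number of 1s: 3

No, parity error (3 ones)


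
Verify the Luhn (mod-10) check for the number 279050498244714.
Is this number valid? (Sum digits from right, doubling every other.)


Luhn sum = 71
71 mod 10 = 1

Invalid (Luhn sum mod 10 = 1)


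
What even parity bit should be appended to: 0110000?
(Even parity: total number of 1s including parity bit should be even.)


Number of 1s in data: 2
Parity bit: 0

0


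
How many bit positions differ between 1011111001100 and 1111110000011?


XOR: 0100001001111
Count of 1s: 6

6


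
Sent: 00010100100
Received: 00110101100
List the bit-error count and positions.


XOR: 00100001000

2 error(s) at position(s): 2, 7


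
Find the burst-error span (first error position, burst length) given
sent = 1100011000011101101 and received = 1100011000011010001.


XOR: 0000000000000111100

Burst at position 13, length 4


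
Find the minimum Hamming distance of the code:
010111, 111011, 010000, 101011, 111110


Comparing all pairs, minimum distance: 1
Can detect 0 errors, correct 0 errors

1


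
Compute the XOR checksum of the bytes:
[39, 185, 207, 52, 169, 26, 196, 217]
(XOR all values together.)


XOR chain: 39 ^ 185 ^ 207 ^ 52 ^ 169 ^ 26 ^ 196 ^ 217 = 203

203


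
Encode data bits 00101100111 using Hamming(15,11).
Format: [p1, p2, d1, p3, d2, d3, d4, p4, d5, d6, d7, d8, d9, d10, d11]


Parity bits: p1=1, p2=0, p3=0, p4=1

100001011100111


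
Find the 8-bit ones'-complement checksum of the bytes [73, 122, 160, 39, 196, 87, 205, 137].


Sum = 1019 mod 256 = 251
Complement = 4

4


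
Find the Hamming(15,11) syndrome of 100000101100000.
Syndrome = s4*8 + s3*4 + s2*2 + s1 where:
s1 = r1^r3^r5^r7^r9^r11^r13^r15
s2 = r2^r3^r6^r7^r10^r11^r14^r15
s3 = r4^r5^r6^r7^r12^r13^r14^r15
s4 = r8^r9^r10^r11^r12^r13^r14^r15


s1=1, s2=0, s3=1, s4=0

Syndrome = 5 (error at position 5)


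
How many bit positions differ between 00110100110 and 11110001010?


XOR: 11000101100
Count of 1s: 5

5


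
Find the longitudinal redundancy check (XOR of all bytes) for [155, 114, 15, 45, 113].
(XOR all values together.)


XOR chain: 155 ^ 114 ^ 15 ^ 45 ^ 113 = 186

186


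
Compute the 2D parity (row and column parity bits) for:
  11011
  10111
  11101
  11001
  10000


Row parities: 00011
Column parities: 11000

Row P: 00011, Col P: 11000, Corner: 0


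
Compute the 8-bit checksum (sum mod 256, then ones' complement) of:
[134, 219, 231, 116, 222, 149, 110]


Sum = 1181 mod 256 = 157
Complement = 98

98


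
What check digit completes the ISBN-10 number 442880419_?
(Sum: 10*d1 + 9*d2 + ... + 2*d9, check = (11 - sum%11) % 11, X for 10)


Weighted sum: 233
233 mod 11 = 2

Check digit: 9


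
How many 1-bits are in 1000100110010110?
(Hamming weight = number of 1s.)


Counting 1s in 1000100110010110

7


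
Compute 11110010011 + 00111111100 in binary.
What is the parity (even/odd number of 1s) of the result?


11110010011 = 1939
00111111100 = 508
Sum = 2447 = 100110001111
1s count = 7

odd parity (7 ones in 100110001111)


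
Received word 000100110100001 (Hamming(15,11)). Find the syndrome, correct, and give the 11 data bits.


Syndrome = 14: error at position 14

Data: 00010100011 (corrected bit 14)


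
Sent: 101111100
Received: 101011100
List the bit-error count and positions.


XOR: 000100000

1 error(s) at position(s): 3


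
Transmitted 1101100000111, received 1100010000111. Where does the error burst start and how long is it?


XOR: 0001110000000

Burst at position 3, length 3


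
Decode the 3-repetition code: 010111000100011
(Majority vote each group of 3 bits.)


Groups: 010, 111, 000, 100, 011
Majority votes: 01001

01001


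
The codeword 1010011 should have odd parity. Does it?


Number of 1s: 4

No, parity error (4 ones)


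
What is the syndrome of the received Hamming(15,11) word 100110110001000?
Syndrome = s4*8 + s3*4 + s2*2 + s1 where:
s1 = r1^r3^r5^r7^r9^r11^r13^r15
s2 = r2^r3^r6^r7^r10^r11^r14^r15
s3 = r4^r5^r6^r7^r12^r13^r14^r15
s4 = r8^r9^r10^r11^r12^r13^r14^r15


s1=1, s2=1, s3=0, s4=0

Syndrome = 3 (error at position 3)


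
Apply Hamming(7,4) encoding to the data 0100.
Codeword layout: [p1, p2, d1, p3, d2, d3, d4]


Parity bits: p1=1, p2=0, p3=1

1001100


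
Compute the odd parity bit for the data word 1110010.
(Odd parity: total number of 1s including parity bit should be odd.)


Number of 1s in data: 4
Parity bit: 1

1


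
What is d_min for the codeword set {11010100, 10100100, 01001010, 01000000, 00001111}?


Comparing all pairs, minimum distance: 2
Can detect 1 errors, correct 0 errors

2


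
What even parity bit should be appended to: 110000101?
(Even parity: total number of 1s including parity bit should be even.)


Number of 1s in data: 4
Parity bit: 0

0


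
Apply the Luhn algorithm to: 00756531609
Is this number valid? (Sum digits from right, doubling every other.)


Luhn sum = 35
35 mod 10 = 5

Invalid (Luhn sum mod 10 = 5)


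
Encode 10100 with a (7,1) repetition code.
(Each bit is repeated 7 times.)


Each bit -> 7 copies

11111110000000111111100000000000000


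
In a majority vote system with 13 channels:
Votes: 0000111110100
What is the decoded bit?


Ones: 6 out of 13
Threshold: 7

0 (6/13 voted 1)


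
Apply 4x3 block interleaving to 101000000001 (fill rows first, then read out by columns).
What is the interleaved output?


Matrix:
  101
  000
  000
  001
Read columns: 100000001001

100000001001


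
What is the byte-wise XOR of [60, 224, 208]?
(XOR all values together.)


XOR chain: 60 ^ 224 ^ 208 = 12

12


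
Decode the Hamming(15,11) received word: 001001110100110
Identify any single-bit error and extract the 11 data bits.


Syndrome = 3: error at position 3

Data: 00110100110 (corrected bit 3)


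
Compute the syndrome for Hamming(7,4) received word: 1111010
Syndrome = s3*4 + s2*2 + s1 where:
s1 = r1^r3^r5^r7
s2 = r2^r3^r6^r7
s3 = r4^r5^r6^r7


s1=0, s2=1, s3=0

Syndrome = 2 (error at position 2)


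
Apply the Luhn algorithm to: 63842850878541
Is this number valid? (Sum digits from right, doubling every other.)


Luhn sum = 65
65 mod 10 = 5

Invalid (Luhn sum mod 10 = 5)


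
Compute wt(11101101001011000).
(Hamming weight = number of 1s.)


Counting 1s in 11101101001011000

9


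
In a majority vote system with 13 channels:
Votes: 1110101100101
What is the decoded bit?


Ones: 8 out of 13
Threshold: 7

1 (8/13 voted 1)


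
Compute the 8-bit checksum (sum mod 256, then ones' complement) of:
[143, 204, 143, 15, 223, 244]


Sum = 972 mod 256 = 204
Complement = 51

51


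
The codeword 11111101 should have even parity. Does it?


Number of 1s: 7

No, parity error (7 ones)


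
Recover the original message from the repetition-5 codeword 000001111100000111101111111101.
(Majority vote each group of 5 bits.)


Groups: 00000, 11111, 00000, 11110, 11111, 11101
Majority votes: 010111

010111


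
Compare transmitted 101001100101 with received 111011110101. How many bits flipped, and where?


XOR: 010010010000

3 error(s) at position(s): 1, 4, 7


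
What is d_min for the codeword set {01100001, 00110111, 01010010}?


Comparing all pairs, minimum distance: 4
Can detect 3 errors, correct 1 errors

4


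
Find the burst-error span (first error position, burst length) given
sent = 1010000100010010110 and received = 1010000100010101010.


XOR: 0000000000000111100

Burst at position 13, length 4


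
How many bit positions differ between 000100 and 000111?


XOR: 000011
Count of 1s: 2

2


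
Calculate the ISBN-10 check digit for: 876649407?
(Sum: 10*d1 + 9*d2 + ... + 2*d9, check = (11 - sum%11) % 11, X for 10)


Weighted sum: 332
332 mod 11 = 2

Check digit: 9


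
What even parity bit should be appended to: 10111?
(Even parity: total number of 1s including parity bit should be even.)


Number of 1s in data: 4
Parity bit: 0

0


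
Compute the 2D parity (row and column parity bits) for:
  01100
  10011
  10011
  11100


Row parities: 0111
Column parities: 10000

Row P: 0111, Col P: 10000, Corner: 1


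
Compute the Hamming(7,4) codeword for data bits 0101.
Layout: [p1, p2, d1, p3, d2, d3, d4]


Parity bits: p1=0, p2=1, p3=0

0100101


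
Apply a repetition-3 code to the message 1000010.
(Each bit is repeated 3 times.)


Each bit -> 3 copies

111000000000000111000


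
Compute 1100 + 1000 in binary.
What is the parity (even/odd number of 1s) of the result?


1100 = 12
1000 = 8
Sum = 20 = 10100
1s count = 2

even parity (2 ones in 10100)


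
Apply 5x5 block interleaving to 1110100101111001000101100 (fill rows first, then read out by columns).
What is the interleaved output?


Matrix:
  11101
  00101
  11100
  10001
  01100
Read columns: 1011010101111010000011010

1011010101111010000011010


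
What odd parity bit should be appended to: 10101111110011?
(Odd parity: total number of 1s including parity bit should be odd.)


Number of 1s in data: 10
Parity bit: 1

1


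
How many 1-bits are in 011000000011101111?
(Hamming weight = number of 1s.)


Counting 1s in 011000000011101111

9


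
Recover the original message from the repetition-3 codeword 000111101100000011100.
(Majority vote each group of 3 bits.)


Groups: 000, 111, 101, 100, 000, 011, 100
Majority votes: 0110010

0110010


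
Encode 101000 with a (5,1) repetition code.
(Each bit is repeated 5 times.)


Each bit -> 5 copies

111110000011111000000000000000


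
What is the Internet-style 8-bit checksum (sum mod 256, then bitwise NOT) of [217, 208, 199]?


Sum = 624 mod 256 = 112
Complement = 143

143


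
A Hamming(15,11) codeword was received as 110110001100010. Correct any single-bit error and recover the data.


Syndrome = 15: error at position 15

Data: 01001100011 (corrected bit 15)


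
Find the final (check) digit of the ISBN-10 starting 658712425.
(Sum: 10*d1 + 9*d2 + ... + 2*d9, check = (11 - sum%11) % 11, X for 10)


Weighted sum: 266
266 mod 11 = 2

Check digit: 9


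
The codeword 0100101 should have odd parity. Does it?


Number of 1s: 3

Yes, parity is correct (3 ones)


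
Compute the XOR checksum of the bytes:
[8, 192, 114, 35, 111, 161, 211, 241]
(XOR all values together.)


XOR chain: 8 ^ 192 ^ 114 ^ 35 ^ 111 ^ 161 ^ 211 ^ 241 = 117

117


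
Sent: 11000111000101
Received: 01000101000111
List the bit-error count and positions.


XOR: 10000010000010

3 error(s) at position(s): 0, 6, 12


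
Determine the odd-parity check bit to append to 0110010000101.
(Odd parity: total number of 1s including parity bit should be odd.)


Number of 1s in data: 5
Parity bit: 0

0


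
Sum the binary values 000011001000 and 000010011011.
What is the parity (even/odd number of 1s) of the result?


000011001000 = 200
000010011011 = 155
Sum = 355 = 101100011
1s count = 5

odd parity (5 ones in 101100011)


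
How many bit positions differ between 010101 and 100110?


XOR: 110011
Count of 1s: 4

4


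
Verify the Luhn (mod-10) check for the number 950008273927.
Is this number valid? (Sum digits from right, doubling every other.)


Luhn sum = 59
59 mod 10 = 9

Invalid (Luhn sum mod 10 = 9)


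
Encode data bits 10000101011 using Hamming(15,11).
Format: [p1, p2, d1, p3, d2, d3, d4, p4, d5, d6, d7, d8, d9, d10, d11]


Parity bits: p1=0, p2=0, p3=1, p4=0

001100000101011


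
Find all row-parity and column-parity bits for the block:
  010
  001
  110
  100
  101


Row parities: 11010
Column parities: 100

Row P: 11010, Col P: 100, Corner: 1


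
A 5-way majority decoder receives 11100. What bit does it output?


Ones: 3 out of 5
Threshold: 3

1 (3/5 voted 1)


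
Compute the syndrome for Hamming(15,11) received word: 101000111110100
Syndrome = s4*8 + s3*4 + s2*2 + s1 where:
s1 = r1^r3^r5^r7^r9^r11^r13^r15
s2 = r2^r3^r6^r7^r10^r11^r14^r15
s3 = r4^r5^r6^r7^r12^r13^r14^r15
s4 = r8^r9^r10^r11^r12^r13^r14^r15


s1=0, s2=0, s3=0, s4=1

Syndrome = 8 (error at position 8)


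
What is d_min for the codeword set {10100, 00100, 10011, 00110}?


Comparing all pairs, minimum distance: 1
Can detect 0 errors, correct 0 errors

1


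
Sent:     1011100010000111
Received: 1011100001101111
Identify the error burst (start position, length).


XOR: 0000000011101000

Burst at position 8, length 5


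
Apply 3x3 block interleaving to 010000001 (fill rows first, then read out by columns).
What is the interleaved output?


Matrix:
  010
  000
  001
Read columns: 000100001

000100001


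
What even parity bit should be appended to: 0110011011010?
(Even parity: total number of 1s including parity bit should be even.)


Number of 1s in data: 7
Parity bit: 1

1


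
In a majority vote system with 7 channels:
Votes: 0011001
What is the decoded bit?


Ones: 3 out of 7
Threshold: 4

0 (3/7 voted 1)


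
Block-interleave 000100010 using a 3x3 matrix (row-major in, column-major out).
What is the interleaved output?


Matrix:
  000
  100
  010
Read columns: 010001000

010001000


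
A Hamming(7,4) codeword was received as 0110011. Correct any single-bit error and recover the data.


Syndrome = 0: no error detected

Data: 1011 (no errors)


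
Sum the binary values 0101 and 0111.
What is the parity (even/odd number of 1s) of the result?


0101 = 5
0111 = 7
Sum = 12 = 1100
1s count = 2

even parity (2 ones in 1100)


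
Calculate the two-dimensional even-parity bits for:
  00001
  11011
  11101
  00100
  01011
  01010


Row parities: 100110
Column parities: 00010

Row P: 100110, Col P: 00010, Corner: 1


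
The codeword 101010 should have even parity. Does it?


Number of 1s: 3

No, parity error (3 ones)


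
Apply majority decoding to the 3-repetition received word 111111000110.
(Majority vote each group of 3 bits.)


Groups: 111, 111, 000, 110
Majority votes: 1101

1101


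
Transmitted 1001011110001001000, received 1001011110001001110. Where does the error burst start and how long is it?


XOR: 0000000000000000110

Burst at position 16, length 2


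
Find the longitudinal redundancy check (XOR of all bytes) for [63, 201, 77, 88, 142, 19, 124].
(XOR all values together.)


XOR chain: 63 ^ 201 ^ 77 ^ 88 ^ 142 ^ 19 ^ 124 = 2

2


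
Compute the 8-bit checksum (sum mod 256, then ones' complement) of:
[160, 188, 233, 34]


Sum = 615 mod 256 = 103
Complement = 152

152


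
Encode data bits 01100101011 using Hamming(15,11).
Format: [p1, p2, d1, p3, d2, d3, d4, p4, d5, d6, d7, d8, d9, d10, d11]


Parity bits: p1=0, p2=0, p3=1, p4=0

000111000101011


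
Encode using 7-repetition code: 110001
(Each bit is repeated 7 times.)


Each bit -> 7 copies

111111111111110000000000000000000001111111


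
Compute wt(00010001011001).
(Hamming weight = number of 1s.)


Counting 1s in 00010001011001

5


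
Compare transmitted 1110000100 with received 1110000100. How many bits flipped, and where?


XOR: 0000000000

0 errors (received matches sent)


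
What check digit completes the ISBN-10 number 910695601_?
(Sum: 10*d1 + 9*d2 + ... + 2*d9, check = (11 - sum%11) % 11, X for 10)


Weighted sum: 246
246 mod 11 = 4

Check digit: 7


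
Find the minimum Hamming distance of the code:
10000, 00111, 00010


Comparing all pairs, minimum distance: 2
Can detect 1 errors, correct 0 errors

2


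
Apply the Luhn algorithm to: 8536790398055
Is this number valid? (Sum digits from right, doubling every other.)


Luhn sum = 59
59 mod 10 = 9

Invalid (Luhn sum mod 10 = 9)


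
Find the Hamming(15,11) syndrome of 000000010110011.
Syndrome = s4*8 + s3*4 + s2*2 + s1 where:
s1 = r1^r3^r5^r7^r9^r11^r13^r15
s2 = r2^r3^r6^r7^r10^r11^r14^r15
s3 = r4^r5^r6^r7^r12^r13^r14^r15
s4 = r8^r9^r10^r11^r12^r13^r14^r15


s1=0, s2=0, s3=0, s4=1

Syndrome = 8 (error at position 8)


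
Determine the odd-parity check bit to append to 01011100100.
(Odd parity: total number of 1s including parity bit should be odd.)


Number of 1s in data: 5
Parity bit: 0

0


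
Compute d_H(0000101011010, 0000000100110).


XOR: 0000101111100
Count of 1s: 6

6


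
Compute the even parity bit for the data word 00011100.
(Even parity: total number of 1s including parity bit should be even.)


Number of 1s in data: 3
Parity bit: 1

1


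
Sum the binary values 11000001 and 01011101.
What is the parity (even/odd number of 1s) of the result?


11000001 = 193
01011101 = 93
Sum = 286 = 100011110
1s count = 5

odd parity (5 ones in 100011110)


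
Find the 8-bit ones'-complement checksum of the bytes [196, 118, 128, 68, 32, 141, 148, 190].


Sum = 1021 mod 256 = 253
Complement = 2

2


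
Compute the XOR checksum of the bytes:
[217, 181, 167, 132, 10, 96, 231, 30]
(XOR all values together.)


XOR chain: 217 ^ 181 ^ 167 ^ 132 ^ 10 ^ 96 ^ 231 ^ 30 = 220

220


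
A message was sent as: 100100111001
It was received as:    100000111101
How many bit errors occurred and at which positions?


XOR: 000100000100

2 error(s) at position(s): 3, 9


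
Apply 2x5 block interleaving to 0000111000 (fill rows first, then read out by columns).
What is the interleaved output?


Matrix:
  00001
  11000
Read columns: 0101000010

0101000010


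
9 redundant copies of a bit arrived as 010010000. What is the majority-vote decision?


Ones: 2 out of 9
Threshold: 5

0 (2/9 voted 1)


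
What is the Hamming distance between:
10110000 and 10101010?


XOR: 00011010
Count of 1s: 3

3


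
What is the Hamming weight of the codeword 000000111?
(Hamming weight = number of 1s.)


Counting 1s in 000000111

3


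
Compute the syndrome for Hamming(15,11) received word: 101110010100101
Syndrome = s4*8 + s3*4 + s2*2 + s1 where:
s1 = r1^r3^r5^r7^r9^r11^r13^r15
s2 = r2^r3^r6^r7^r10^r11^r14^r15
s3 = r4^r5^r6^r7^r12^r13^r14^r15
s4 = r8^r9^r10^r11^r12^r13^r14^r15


s1=1, s2=1, s3=0, s4=0

Syndrome = 3 (error at position 3)


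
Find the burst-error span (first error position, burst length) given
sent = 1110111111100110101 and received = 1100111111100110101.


XOR: 0010000000000000000

Burst at position 2, length 1


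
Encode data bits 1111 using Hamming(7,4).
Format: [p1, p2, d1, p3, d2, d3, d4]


Parity bits: p1=1, p2=1, p3=1

1111111


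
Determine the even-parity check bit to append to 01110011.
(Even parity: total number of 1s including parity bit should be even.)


Number of 1s in data: 5
Parity bit: 1

1


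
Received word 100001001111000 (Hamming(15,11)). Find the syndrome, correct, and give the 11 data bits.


Syndrome = 3: error at position 3

Data: 10101111000 (corrected bit 3)


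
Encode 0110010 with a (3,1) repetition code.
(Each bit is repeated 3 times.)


Each bit -> 3 copies

000111111000000111000


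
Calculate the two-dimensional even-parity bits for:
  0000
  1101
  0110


Row parities: 010
Column parities: 1011

Row P: 010, Col P: 1011, Corner: 1


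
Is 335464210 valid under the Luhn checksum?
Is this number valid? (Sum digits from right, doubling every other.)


Luhn sum = 40
40 mod 10 = 0

Valid (Luhn sum mod 10 = 0)


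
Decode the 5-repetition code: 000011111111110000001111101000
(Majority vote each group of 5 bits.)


Groups: 00001, 11111, 11110, 00000, 11111, 01000
Majority votes: 011010

011010


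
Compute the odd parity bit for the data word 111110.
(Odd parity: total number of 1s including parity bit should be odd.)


Number of 1s in data: 5
Parity bit: 0

0


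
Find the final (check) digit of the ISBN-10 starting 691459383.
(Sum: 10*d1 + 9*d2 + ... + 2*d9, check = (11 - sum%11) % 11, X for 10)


Weighted sum: 294
294 mod 11 = 8

Check digit: 3


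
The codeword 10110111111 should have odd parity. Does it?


Number of 1s: 9

Yes, parity is correct (9 ones)


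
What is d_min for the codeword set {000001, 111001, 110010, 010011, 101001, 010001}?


Comparing all pairs, minimum distance: 1
Can detect 0 errors, correct 0 errors

1


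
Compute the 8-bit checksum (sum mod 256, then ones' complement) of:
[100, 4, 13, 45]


Sum = 162 mod 256 = 162
Complement = 93

93


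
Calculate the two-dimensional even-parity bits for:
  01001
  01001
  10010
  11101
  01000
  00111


Row parities: 000011
Column parities: 00000

Row P: 000011, Col P: 00000, Corner: 0


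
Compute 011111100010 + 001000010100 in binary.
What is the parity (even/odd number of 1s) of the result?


011111100010 = 2018
001000010100 = 532
Sum = 2550 = 100111110110
1s count = 8

even parity (8 ones in 100111110110)


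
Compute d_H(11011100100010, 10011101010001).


XOR: 01000001110011
Count of 1s: 6

6


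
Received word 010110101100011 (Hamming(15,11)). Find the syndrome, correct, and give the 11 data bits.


Syndrome = 6: error at position 6

Data: 01111100011 (corrected bit 6)


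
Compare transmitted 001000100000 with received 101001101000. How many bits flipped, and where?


XOR: 100001001000

3 error(s) at position(s): 0, 5, 8


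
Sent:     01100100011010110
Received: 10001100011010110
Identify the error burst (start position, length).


XOR: 11101000000000000

Burst at position 0, length 5


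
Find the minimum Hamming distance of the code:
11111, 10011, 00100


Comparing all pairs, minimum distance: 2
Can detect 1 errors, correct 0 errors

2


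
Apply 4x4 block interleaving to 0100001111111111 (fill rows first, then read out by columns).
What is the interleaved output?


Matrix:
  0100
  0011
  1111
  1111
Read columns: 0011101101110111

0011101101110111


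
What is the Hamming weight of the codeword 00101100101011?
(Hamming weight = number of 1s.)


Counting 1s in 00101100101011

7


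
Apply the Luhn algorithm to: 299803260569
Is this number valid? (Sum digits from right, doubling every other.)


Luhn sum = 60
60 mod 10 = 0

Valid (Luhn sum mod 10 = 0)


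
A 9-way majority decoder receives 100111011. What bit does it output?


Ones: 6 out of 9
Threshold: 5

1 (6/9 voted 1)


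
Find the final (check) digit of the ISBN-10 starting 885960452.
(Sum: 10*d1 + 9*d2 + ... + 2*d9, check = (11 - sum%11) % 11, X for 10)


Weighted sum: 326
326 mod 11 = 7

Check digit: 4


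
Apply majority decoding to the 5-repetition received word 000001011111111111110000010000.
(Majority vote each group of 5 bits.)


Groups: 00000, 10111, 11111, 11111, 00000, 10000
Majority votes: 011100

011100


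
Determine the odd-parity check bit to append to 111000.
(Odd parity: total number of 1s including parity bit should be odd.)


Number of 1s in data: 3
Parity bit: 0

0


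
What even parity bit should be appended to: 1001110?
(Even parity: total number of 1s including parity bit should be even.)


Number of 1s in data: 4
Parity bit: 0

0


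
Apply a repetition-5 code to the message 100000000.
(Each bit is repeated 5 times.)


Each bit -> 5 copies

111110000000000000000000000000000000000000000


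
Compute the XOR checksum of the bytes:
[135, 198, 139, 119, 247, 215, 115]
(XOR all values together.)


XOR chain: 135 ^ 198 ^ 139 ^ 119 ^ 247 ^ 215 ^ 115 = 238

238


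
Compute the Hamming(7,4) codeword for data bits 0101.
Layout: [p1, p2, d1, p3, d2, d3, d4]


Parity bits: p1=0, p2=1, p3=0

0100101


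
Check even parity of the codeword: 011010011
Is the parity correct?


Number of 1s: 5

No, parity error (5 ones)


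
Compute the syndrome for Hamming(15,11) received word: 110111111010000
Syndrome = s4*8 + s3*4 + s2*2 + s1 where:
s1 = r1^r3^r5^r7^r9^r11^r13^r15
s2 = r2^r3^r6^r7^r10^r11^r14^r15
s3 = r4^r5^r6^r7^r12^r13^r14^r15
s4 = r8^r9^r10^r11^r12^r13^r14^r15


s1=1, s2=0, s3=0, s4=1

Syndrome = 9 (error at position 9)


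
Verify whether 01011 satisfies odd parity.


Number of 1s: 3

Yes, parity is correct (3 ones)


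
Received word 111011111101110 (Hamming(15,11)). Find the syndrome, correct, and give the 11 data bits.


Syndrome = 0: no error detected

Data: 11111101110 (no errors)


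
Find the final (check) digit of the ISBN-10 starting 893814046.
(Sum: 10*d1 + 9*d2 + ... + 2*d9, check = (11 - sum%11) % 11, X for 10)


Weighted sum: 291
291 mod 11 = 5

Check digit: 6


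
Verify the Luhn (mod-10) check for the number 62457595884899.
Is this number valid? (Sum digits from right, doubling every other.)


Luhn sum = 91
91 mod 10 = 1

Invalid (Luhn sum mod 10 = 1)


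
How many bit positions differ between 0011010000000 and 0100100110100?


XOR: 0111110110100
Count of 1s: 8

8


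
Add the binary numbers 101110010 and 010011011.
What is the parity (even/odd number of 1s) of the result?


101110010 = 370
010011011 = 155
Sum = 525 = 1000001101
1s count = 4

even parity (4 ones in 1000001101)


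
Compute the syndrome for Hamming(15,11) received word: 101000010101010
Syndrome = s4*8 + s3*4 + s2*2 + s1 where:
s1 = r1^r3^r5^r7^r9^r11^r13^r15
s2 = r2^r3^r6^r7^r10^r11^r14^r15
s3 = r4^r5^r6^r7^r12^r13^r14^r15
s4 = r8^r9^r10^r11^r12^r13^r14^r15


s1=0, s2=1, s3=0, s4=0

Syndrome = 2 (error at position 2)


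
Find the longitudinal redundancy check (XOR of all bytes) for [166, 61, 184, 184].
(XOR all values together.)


XOR chain: 166 ^ 61 ^ 184 ^ 184 = 155

155


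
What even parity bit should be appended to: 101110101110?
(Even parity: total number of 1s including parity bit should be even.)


Number of 1s in data: 8
Parity bit: 0

0


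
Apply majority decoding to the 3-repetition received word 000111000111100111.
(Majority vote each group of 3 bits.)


Groups: 000, 111, 000, 111, 100, 111
Majority votes: 010101

010101


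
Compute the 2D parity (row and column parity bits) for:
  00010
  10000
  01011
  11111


Row parities: 1111
Column parities: 00110

Row P: 1111, Col P: 00110, Corner: 0


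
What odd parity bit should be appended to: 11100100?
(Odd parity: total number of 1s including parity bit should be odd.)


Number of 1s in data: 4
Parity bit: 1

1


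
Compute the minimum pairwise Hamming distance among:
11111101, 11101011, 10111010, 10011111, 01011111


Comparing all pairs, minimum distance: 2
Can detect 1 errors, correct 0 errors

2


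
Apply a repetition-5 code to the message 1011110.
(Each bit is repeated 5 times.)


Each bit -> 5 copies

11111000001111111111111111111100000


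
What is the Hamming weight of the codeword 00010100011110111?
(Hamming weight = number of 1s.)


Counting 1s in 00010100011110111

9


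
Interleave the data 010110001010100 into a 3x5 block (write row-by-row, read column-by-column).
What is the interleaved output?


Matrix:
  01011
  00010
  10100
Read columns: 001100001110100

001100001110100
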